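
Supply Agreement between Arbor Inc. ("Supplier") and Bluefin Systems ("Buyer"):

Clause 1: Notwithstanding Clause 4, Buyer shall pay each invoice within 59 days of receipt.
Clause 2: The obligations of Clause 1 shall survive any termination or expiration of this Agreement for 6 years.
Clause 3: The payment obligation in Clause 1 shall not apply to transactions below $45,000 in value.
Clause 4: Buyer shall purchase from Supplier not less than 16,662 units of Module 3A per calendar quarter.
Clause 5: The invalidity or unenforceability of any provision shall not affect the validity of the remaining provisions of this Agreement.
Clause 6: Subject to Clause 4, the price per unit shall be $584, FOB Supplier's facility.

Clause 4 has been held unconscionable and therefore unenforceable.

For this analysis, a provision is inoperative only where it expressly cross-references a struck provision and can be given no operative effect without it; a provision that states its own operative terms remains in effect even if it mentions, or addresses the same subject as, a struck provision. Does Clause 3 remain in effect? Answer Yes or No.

Yes

Clause 4 is struck. Clause 6 mentions Clause 4 but its own obligation stands independently of Clause 4, so Clause 6 is not affected. Clause 1 mentions Clause 4 but its own obligation stands independently of Clause 4, so Clause 1 is not affected. Nothing else in the Agreement is defined by reference to Clause 4. Under the severability clause in Clause 5, the remaining provisions continue in force. Clause 1, Clause 2, Clause 3, Clause 5, and Clause 6 remain in effect. Clause 3 is among the surviving provisions, so the answer is yes.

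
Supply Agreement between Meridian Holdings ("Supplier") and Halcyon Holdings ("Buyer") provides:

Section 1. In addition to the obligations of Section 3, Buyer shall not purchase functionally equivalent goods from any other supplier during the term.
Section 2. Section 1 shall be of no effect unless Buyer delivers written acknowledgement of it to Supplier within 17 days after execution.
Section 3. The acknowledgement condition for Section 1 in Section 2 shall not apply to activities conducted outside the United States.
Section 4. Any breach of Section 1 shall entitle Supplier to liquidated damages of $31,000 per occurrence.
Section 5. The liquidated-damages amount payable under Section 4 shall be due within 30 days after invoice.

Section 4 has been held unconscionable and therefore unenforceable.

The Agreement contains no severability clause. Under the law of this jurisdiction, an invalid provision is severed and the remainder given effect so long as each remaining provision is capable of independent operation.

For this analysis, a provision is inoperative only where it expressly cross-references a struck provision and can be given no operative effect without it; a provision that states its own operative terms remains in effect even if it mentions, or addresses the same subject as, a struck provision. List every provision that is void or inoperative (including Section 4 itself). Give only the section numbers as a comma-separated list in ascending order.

4, 5

Section 4 is struck. Section 5 operates only by reference to Section 4, so it falls with Section 4. Under the stated default rule, only provisions that cannot operate independently fall away; the rest are enforced. Section 1, Section 2, and Section 3 remain in effect.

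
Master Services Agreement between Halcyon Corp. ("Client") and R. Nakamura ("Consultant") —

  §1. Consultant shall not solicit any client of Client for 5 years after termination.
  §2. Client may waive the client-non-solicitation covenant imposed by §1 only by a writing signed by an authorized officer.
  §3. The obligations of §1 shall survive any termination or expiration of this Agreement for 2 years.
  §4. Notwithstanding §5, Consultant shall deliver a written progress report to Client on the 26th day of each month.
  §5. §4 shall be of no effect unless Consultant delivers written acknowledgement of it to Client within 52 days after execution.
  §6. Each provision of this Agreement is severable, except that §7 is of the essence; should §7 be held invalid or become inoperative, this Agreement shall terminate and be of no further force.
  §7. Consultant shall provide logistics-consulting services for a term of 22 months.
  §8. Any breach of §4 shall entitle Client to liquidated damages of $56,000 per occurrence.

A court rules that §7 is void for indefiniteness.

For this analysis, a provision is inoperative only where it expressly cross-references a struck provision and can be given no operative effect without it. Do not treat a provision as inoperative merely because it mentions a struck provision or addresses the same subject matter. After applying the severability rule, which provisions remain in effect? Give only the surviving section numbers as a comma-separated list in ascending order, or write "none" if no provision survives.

§7 is struck. No other provision's operative terms depend on §7. §6 makes §7 an essential term, and §7 is the provision held invalid; under §6, the entire Agreement is therefore void. No provision of the Agreement survives.

none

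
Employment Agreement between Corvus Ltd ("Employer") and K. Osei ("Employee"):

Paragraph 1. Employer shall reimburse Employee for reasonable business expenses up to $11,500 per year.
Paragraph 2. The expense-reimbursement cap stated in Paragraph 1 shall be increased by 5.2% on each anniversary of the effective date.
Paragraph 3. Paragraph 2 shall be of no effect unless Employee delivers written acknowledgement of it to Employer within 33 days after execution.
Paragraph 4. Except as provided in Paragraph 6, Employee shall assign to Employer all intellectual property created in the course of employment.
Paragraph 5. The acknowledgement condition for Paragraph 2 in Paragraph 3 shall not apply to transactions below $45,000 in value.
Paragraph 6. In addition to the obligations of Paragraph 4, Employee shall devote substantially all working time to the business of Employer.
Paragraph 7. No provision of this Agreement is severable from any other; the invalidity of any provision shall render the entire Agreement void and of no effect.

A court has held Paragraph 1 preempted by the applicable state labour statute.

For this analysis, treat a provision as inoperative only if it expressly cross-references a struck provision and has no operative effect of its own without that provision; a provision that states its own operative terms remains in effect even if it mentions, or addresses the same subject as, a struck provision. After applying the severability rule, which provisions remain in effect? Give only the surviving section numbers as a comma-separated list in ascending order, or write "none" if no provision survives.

none

Paragraph 1 is struck. Paragraph 2 has no operative effect of its own apart from Paragraph 1 and is therefore inoperative. Paragraph 3 has no operative effect of its own apart from Paragraph 2 and is therefore inoperative. Paragraph 5 operates only by reference to Paragraph 3, so it falls with Paragraph 3. Paragraph 7 provides that the Agreement is not severable, so the invalidity of any one provision voids the entire Agreement. No provision of the Agreement survives.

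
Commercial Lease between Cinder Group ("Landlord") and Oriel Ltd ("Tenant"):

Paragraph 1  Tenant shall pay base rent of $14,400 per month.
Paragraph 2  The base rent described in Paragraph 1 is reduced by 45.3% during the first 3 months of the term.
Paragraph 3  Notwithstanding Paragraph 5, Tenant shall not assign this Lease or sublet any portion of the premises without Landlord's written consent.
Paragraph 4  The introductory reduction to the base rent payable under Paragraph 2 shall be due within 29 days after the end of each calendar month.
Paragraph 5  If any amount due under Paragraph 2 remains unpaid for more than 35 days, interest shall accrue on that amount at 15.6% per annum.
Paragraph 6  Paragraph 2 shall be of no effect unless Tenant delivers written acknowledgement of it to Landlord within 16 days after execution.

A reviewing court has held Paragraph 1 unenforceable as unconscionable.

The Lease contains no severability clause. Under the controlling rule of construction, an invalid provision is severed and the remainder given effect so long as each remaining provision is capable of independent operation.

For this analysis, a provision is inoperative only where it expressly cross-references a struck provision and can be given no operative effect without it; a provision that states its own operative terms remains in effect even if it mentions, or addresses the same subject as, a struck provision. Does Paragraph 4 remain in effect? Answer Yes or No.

No

Paragraph 1 is struck. Paragraph 2 operates only by reference to Paragraph 1, so it falls with Paragraph 1. Paragraph 4 has no operative effect of its own apart from Paragraph 2 and is therefore inoperative. The whole of Paragraph 5 is the default interest on the introductory reduction to the base rent, defined by reference to Paragraph 2, so Paragraph 5 cannot stand once Paragraph 2 is removed. Paragraph 6 has no operative effect of its own apart from Paragraph 2 and is therefore inoperative. Although Paragraph 3 refers to Paragraph 5, its operative terms do not depend on Paragraph 5, so it remains in effect. Under the stated default rule, only provisions that cannot operate independently fall away; the rest are enforced. Only Paragraph 3 remains in effect. Paragraph 4 is among the inoperative provisions, so the answer is no.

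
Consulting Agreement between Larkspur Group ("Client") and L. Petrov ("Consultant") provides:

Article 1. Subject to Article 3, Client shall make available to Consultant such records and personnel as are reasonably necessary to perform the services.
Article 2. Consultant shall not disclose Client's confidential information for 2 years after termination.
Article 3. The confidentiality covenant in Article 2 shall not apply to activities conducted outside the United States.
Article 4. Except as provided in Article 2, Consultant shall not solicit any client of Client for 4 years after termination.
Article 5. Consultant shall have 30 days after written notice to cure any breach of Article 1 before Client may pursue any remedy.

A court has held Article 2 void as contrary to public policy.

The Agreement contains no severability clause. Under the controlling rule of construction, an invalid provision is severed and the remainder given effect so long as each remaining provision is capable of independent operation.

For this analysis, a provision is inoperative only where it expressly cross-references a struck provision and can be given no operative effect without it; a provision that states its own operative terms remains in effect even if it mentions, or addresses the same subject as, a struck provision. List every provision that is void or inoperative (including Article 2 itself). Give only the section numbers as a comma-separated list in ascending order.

2, 3

Article 2 is struck. The whole of Article 3 is the carve-out from the confidentiality covenant, defined by reference to Article 2, so Article 3 cannot stand once Article 2 is removed. Article 1 mentions Article 3 but its own obligation stands independently of Article 3, so Article 1 is not affected. Although Article 4 refers to Article 2, its operative terms do not depend on Article 2, so it remains in effect. With no severability clause, the stated default rule severs what cannot stand and enforces each remaining provision that can operate on its own. The provisions still in force are Article 1, Article 4, and Article 5.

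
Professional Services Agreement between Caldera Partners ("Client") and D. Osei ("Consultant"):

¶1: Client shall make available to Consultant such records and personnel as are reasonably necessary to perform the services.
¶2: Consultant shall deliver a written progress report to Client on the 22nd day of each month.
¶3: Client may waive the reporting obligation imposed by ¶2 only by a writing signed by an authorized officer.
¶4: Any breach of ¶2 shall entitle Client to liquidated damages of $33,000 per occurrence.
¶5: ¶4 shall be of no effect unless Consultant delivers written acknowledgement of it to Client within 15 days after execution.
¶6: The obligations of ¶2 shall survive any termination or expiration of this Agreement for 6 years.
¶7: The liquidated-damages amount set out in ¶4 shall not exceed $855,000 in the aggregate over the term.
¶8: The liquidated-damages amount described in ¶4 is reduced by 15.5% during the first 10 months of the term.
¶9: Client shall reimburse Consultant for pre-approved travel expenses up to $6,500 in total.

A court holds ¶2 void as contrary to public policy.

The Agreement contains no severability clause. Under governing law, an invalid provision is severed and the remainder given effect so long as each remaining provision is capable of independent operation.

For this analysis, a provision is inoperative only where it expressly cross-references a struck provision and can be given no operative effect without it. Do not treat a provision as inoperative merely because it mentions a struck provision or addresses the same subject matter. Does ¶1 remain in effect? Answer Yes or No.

Yes

¶2 is struck. ¶3 has no operative effect of its own apart from ¶2 and is therefore inoperative. ¶4 has no operative effect of its own apart from ¶2 and is therefore inoperative. ¶6 has no operative effect of its own apart from ¶2 and is therefore inoperative. ¶5 has no operative effect of its own apart from ¶4 and is therefore inoperative. The whole of ¶7 is the aggregate cap on the liquidated-damages amount, defined by reference to ¶4, so ¶7 cannot stand once ¶4 is removed. ¶8 operates only by reference to ¶4, so it falls with ¶4. With no severability clause, the stated default rule severs what cannot stand and enforces each remaining provision that can operate on its own. That leaves ¶1 and ¶9 in effect. ¶1 is among the surviving provisions, so the answer is yes.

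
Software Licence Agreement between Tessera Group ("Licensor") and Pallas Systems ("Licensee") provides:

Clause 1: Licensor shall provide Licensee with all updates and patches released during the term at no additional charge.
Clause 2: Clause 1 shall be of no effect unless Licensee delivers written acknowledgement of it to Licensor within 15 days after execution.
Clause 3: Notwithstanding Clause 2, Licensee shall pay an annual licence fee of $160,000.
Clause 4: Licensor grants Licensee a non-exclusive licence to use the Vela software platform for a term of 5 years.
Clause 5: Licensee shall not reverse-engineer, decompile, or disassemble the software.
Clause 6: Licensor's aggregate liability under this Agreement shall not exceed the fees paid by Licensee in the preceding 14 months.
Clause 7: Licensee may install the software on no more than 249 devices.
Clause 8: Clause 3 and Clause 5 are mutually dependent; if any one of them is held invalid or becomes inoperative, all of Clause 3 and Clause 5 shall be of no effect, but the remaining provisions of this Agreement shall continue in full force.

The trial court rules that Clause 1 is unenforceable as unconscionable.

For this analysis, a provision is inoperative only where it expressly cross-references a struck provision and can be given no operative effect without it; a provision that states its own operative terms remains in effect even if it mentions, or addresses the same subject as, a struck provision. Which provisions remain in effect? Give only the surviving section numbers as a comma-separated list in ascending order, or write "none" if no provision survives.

3, 4, 5, 6, 7, 8

Clause 1 is struck. Clause 2 has no operative effect of its own apart from Clause 1 and is therefore inoperative. Clause 3 mentions Clause 2 but its own obligation stands independently of Clause 2, so Clause 3 is not affected. Clause 8 ties Clause 3 and Clause 5 together, but none of those is affected here; the remaining provisions continue in force under Clause 8. That leaves Clause 3, Clause 4, Clause 5, Clause 6, Clause 7, and Clause 8 in effect.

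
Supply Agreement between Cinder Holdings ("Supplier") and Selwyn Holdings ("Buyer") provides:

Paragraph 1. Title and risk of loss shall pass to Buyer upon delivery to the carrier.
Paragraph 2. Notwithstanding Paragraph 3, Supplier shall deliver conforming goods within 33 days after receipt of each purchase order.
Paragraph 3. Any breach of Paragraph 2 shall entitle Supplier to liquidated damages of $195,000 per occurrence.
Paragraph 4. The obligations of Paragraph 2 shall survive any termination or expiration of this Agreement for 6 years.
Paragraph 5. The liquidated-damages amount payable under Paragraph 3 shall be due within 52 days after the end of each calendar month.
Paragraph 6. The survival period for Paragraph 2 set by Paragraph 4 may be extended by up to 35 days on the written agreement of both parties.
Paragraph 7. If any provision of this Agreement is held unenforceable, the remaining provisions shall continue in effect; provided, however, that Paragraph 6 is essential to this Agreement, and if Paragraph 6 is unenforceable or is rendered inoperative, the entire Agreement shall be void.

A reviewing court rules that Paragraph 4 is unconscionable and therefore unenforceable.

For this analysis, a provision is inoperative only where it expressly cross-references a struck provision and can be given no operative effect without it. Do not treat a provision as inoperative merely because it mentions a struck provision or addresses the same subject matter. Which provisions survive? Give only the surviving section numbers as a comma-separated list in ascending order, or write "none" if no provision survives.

none

Paragraph 4 is struck. Paragraph 6 has no operative effect of its own apart from Paragraph 4 and is therefore inoperative. Paragraph 7 makes Paragraph 6 an essential term, and Paragraph 6 has been rendered inoperative by the cascade; under Paragraph 7, the entire Agreement is therefore void. No provision of the Agreement survives.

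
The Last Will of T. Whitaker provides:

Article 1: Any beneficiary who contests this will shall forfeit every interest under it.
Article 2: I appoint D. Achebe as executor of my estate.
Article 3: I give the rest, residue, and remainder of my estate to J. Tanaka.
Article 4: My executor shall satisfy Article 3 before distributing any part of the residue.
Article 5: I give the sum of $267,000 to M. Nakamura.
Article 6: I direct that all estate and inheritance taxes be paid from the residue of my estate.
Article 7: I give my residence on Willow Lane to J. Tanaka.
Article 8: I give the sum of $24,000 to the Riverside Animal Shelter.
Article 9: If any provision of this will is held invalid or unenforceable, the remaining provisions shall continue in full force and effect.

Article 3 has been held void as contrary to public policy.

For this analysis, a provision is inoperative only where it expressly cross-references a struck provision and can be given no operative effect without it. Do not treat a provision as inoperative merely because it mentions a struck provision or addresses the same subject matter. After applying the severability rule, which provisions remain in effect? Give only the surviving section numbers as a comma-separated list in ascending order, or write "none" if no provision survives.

1, 2, 5, 6, 7, 8, 9

Article 3 is struck. Article 4 has no operative effect of its own apart from Article 3 and is therefore inoperative. Under the severability clause in Article 9, the remaining provisions continue in force. Article 1, Article 2, Article 5, Article 6, Article 7, Article 8, and Article 9 remain in effect.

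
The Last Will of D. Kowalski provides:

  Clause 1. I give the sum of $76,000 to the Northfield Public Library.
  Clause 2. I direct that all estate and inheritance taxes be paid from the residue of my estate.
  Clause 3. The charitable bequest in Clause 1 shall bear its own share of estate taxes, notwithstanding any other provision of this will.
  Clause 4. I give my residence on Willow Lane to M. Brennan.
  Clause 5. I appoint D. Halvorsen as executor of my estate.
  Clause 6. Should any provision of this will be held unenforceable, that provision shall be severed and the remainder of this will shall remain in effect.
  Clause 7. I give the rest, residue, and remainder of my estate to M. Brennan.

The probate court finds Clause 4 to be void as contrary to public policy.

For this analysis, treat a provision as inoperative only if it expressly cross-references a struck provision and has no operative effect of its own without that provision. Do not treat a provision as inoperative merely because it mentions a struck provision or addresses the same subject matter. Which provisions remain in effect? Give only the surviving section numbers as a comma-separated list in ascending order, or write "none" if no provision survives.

1, 2, 3, 5, 6, 7

Clause 4 is struck. Nothing else in the will is defined by reference to Clause 4. Clause 6 is a severability clause and preserves every provision that can still be given independent effect. The provisions still in force are Clause 1, Clause 2, Clause 3, Clause 5, Clause 6, and Clause 7.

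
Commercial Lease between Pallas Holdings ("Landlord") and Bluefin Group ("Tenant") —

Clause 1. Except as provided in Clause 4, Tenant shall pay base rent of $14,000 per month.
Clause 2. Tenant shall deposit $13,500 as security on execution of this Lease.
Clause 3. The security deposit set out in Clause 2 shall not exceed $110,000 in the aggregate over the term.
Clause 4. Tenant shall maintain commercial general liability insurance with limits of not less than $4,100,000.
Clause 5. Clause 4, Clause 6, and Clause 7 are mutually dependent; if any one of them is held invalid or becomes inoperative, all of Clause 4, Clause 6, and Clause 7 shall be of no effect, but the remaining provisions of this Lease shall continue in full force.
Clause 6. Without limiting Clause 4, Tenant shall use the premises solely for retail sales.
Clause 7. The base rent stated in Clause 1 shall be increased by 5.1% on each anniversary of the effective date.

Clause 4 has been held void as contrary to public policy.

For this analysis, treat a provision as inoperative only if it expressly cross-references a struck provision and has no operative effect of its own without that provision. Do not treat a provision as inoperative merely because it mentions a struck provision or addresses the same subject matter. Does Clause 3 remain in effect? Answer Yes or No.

Yes

Clause 4 is struck. Clause 1 mentions Clause 4 but its own obligation stands independently of Clause 4, so Clause 1 is not affected. Nothing else in the Lease is defined by reference to Clause 4. Clause 5 declares Clause 4, Clause 6, and Clause 7 mutually dependent; since one of them has fallen, all of them are of no effect. That brings down Clause 6 and Clause 7 as well. The remainder continues in force under Clause 5. The provisions still in force are Clause 1, Clause 2, Clause 3, and Clause 5. Clause 3 is among the surviving provisions, so the answer is yes.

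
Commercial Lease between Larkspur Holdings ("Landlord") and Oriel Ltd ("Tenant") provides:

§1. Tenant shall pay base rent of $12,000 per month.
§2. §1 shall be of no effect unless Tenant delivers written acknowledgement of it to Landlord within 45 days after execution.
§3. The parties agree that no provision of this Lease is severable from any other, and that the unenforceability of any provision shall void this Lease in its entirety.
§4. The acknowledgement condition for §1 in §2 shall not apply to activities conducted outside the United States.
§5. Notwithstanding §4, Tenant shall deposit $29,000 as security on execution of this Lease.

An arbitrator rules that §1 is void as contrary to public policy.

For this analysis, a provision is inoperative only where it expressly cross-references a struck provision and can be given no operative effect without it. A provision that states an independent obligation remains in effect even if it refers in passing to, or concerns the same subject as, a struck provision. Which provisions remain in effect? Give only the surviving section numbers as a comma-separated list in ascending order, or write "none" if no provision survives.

§1 is struck. §2 merely fixes the acknowledgement condition for §1; with §1 gone it has nothing to operate on and falls away. §4 does nothing except set the carve-out from the acknowledgement condition for §1 by reference to §2; with §2 gone it has no independent effect and is inoperative. §3 provides that the Lease is not severable, so the invalidity of any one provision voids the entire Lease. No provision of the Lease survives.

none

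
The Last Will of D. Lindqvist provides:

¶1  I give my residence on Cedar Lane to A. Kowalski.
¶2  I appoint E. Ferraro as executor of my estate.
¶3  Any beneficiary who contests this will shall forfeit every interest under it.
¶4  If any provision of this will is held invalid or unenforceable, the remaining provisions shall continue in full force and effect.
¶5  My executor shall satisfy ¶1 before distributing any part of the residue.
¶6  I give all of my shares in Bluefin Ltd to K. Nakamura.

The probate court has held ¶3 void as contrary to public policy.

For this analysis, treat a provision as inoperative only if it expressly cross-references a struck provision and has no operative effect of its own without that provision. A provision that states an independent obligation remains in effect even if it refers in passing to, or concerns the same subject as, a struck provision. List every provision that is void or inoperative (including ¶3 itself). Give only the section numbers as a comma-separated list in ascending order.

3

¶3 is struck. Nothing else in the will is defined by reference to ¶3. ¶4 is a severability clause and preserves every provision that can still be given independent effect. That leaves ¶1, ¶2, ¶4, ¶5, and ¶6 in effect.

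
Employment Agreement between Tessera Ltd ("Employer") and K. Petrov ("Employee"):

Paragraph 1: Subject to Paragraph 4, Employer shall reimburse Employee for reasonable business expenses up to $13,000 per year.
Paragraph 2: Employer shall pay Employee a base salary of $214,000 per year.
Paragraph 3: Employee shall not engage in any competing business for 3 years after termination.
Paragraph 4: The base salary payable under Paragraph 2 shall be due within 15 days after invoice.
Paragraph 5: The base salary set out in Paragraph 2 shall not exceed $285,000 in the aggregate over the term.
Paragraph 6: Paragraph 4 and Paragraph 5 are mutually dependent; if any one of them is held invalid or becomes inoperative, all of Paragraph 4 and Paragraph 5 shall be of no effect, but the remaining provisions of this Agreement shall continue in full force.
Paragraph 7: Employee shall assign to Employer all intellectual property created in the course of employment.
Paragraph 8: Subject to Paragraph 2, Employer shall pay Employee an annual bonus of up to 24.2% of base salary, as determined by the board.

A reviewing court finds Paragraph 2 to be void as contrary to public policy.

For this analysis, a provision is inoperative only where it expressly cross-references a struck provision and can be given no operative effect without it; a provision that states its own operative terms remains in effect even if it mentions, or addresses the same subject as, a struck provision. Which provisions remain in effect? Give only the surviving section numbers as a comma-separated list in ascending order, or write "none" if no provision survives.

Paragraph 2 is struck. Paragraph 4 operates only by reference to Paragraph 2, so it falls with Paragraph 2. The whole of Paragraph 5 is the aggregate cap on the base salary, defined by reference to Paragraph 2, so Paragraph 5 cannot stand once Paragraph 2 is removed. Although Paragraph 1 refers to Paragraph 4, its operative terms do not depend on Paragraph 4, so it remains in effect. Although Paragraph 8 refers to Paragraph 2, its operative terms do not depend on Paragraph 2, so it remains in effect. Paragraph 6 declares Paragraph 4 and Paragraph 5 mutually dependent; since one of them has fallen, all of them are of no effect. The remainder continues in force under Paragraph 6. That leaves Paragraph 1, Paragraph 3, Paragraph 6, Paragraph 7, and Paragraph 8 in effect.

1, 3, 6, 7, 8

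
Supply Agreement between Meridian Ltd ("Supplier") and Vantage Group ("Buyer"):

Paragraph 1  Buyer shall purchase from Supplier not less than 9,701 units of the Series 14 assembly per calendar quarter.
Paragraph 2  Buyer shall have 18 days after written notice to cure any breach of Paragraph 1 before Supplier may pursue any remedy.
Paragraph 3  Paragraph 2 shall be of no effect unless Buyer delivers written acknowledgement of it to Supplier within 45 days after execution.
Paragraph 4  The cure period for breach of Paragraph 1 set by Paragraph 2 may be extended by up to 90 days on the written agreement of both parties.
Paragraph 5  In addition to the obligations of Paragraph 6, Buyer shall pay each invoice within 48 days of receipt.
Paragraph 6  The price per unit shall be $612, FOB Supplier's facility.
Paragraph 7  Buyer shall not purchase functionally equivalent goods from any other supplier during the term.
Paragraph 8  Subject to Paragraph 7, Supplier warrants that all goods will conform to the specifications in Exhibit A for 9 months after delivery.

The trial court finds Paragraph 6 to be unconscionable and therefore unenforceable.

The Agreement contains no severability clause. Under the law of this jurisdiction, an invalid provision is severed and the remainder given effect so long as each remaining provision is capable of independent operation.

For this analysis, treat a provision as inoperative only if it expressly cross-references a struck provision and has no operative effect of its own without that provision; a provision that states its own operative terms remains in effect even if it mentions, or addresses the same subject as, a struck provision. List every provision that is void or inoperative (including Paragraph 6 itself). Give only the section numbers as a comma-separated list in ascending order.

6

Paragraph 6 is struck. Although Paragraph 5 refers to Paragraph 6, its operative terms do not depend on Paragraph 6, so it remains in effect. Nothing else in the Agreement is defined by reference to Paragraph 6. Under the stated default rule, only provisions that cannot operate independently fall away; the rest are enforced. The provisions still in force are Paragraph 1, Paragraph 2, Paragraph 3, Paragraph 4, Paragraph 5, Paragraph 7, and Paragraph 8.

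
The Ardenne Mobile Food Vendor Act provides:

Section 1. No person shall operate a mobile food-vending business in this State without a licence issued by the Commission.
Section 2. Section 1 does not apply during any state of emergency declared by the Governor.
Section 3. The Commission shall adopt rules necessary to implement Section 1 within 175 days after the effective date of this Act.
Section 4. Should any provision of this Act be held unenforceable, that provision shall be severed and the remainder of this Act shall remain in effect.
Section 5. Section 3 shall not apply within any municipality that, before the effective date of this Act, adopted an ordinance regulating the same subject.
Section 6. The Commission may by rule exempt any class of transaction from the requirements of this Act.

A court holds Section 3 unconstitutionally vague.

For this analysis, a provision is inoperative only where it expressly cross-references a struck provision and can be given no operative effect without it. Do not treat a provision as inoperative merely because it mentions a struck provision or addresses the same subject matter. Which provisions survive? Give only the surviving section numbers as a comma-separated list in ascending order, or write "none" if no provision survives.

1, 2, 4, 6

Section 3 is struck. Section 5 operates only by reference to Section 3, so it falls with Section 3. Under the severability clause in Section 4, the remaining provisions continue in force. That leaves Section 1, Section 2, Section 4, and Section 6 in effect.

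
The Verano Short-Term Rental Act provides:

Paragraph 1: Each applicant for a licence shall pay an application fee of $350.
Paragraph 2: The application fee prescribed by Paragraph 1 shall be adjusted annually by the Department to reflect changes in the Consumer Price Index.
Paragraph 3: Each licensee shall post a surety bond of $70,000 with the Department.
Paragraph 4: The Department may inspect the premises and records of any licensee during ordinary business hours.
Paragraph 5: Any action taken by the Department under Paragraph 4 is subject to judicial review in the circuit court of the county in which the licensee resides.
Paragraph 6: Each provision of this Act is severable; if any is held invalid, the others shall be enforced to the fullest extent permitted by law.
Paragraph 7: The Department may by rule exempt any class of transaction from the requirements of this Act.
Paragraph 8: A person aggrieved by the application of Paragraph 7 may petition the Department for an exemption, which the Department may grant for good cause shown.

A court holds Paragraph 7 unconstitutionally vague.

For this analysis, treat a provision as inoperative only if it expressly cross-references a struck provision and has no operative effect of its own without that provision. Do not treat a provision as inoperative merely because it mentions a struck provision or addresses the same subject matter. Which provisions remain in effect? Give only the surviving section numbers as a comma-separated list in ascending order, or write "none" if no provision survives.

1, 2, 3, 4, 5, 6

Paragraph 7 is struck. The only function of Paragraph 8 is the exemption procedure for Paragraph 7, so it cannot stand once Paragraph 7 is removed. Under the severability clause in Paragraph 6, the remaining provisions continue in force. The provisions still in force are Paragraph 1, Paragraph 2, Paragraph 3, Paragraph 4, Paragraph 5, and Paragraph 6.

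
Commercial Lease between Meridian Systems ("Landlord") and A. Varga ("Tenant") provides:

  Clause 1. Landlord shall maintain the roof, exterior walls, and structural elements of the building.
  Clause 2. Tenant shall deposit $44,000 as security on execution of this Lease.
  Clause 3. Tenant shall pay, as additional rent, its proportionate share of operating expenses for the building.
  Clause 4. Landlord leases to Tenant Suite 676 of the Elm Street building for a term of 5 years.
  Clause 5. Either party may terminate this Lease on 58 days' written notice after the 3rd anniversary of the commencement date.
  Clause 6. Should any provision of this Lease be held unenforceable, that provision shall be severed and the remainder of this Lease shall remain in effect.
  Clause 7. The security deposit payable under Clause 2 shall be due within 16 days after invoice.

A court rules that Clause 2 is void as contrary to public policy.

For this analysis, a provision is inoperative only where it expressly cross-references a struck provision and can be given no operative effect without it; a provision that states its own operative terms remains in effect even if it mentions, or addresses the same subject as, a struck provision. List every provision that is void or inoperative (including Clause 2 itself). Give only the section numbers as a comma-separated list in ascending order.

2, 7

Clause 2 is struck. Clause 7 operates only by reference to Clause 2, so it falls with Clause 2. Under the severability clause in Clause 6, the remaining provisions continue in force. The provisions still in force are Clause 1, Clause 3, Clause 4, Clause 5, and Clause 6.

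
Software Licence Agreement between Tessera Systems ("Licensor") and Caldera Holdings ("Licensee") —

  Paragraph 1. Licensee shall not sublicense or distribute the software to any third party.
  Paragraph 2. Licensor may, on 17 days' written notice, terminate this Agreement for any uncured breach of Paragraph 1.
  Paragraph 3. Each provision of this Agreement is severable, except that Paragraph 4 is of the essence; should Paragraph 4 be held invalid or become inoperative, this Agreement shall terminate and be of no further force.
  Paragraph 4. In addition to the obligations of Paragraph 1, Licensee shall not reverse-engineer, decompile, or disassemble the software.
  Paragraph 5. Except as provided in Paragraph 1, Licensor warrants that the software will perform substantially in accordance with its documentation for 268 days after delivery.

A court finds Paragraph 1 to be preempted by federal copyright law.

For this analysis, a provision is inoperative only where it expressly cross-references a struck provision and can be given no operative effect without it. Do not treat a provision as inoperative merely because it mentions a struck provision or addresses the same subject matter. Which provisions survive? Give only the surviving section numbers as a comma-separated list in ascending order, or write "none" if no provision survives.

Paragraph 1 is struck. Paragraph 2 operates only by reference to Paragraph 1, so it falls with Paragraph 1. Paragraph 5 mentions Paragraph 1 but its own obligation stands independently of Paragraph 1, so Paragraph 5 is not affected. Although Paragraph 4 refers to Paragraph 1, its operative terms do not depend on Paragraph 1, so it remains in effect. Paragraph 3 makes Paragraph 4 an essential term, but Paragraph 4 is unaffected, so the severability proviso in Paragraph 3 preserves the remaining provisions. That leaves Paragraph 3, Paragraph 4, and Paragraph 5 in effect.

3, 4, 5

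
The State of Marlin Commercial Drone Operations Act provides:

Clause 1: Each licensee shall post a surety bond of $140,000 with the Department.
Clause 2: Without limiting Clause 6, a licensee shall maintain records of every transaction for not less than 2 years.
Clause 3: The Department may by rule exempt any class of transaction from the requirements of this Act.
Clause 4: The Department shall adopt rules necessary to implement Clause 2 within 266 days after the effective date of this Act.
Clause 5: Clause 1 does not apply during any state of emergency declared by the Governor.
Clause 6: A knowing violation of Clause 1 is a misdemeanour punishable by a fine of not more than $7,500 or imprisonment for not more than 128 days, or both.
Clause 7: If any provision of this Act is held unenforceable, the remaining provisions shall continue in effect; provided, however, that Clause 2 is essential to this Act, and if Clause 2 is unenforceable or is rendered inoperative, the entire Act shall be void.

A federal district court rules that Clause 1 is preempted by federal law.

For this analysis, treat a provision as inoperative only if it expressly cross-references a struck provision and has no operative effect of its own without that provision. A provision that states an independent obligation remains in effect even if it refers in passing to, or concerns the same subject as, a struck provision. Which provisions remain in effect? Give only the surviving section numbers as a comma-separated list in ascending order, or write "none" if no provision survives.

Clause 1 is struck. Clause 5 merely fixes the emergency suspension of Clause 1; with Clause 1 gone it has nothing to operate on and falls away. The only function of Clause 6 is the criminal penalty for violating Clause 1, so it cannot stand once Clause 1 is removed. Although Clause 2 refers to Clause 6, its operative terms do not depend on Clause 6, so it remains in effect. Clause 7 makes Clause 2 an essential term, but Clause 2 is unaffected, so the severability proviso in Clause 7 preserves the remaining provisions. That leaves Clause 2, Clause 3, Clause 4, and Clause 7 in effect.

2, 3, 4, 7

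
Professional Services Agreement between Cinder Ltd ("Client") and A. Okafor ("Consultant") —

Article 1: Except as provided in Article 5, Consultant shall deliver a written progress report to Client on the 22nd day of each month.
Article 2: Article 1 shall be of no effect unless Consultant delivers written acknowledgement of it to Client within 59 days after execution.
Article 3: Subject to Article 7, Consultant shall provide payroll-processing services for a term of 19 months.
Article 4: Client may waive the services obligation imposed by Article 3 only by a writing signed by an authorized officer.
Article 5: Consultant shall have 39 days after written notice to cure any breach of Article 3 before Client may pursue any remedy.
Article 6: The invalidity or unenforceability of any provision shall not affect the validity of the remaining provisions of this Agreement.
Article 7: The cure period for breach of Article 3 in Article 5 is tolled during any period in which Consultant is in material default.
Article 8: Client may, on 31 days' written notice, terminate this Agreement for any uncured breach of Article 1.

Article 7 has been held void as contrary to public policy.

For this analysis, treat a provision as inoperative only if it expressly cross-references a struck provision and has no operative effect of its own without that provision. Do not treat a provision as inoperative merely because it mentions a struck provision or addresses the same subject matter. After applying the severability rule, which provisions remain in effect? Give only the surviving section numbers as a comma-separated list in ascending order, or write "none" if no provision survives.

1, 2, 3, 4, 5, 6, 8

Article 7 is struck. Article 3 mentions Article 7 but its own obligation stands independently of Article 7, so Article 3 is not affected. No other provision's operative terms depend on Article 7. Under the severability clause in Article 6, the remaining provisions continue in force. The provisions still in force are Article 1, Article 2, Article 3, Article 4, Article 5, Article 6, and Article 8.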